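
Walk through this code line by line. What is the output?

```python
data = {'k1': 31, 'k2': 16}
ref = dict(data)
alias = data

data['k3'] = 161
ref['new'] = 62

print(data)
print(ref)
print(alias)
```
{'k1': 31, 'k2': 16, 'k3': 161}
{'k1': 31, 'k2': 16, 'new': 62}
{'k1': 31, 'k2': 16, 'k3': 161}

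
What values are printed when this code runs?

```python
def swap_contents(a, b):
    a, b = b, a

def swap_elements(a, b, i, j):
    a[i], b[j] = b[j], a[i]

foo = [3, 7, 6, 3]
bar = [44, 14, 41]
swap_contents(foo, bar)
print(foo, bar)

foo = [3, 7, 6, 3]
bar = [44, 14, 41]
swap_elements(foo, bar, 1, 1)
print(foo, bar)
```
[3, 7, 6, 3] [44, 14, 41]
[3, 14, 6, 3] [44, 7, 41]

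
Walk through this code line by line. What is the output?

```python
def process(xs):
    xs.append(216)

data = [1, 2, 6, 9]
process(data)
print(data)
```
[1, 2, 6, 9, 216]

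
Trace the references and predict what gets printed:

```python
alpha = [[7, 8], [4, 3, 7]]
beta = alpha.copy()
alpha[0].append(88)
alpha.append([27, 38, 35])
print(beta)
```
[[7, 8, 88], [4, 3, 7]]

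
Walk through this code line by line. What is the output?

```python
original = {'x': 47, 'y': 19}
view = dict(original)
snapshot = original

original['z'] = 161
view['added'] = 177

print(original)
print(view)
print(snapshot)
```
{'x': 47, 'y': 19, 'z': 161}
{'x': 47, 'y': 19, 'added': 177}
{'x': 47, 'y': 19, 'z': 161}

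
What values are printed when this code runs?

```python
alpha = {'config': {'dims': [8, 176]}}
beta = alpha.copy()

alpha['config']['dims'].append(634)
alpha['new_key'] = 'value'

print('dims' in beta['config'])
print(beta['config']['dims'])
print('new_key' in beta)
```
True
[8, 176, 634]
False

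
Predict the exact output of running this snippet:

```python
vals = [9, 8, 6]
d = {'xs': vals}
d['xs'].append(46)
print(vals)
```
[9, 8, 6, 46]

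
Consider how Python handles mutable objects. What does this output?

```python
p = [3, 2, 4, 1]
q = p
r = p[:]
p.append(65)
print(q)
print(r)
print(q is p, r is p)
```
[3, 2, 4, 1, 65]
[3, 2, 4, 1]
True False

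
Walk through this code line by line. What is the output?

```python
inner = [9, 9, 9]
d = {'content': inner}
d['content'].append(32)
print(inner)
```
[9, 9, 9, 32]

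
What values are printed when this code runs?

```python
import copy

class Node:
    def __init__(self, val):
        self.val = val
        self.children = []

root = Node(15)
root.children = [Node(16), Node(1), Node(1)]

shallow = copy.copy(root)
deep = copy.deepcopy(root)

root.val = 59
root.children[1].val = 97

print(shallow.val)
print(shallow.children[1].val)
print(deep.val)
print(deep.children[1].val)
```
15
97
15
1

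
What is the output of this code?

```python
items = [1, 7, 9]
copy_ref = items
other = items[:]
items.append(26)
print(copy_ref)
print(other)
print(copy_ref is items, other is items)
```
[1, 7, 9, 26]
[1, 7, 9]
True False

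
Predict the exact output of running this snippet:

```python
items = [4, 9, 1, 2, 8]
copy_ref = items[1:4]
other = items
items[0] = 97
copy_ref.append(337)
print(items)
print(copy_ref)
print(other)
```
[97, 9, 1, 2, 8]
[9, 1, 2, 337]
[97, 9, 1, 2, 8]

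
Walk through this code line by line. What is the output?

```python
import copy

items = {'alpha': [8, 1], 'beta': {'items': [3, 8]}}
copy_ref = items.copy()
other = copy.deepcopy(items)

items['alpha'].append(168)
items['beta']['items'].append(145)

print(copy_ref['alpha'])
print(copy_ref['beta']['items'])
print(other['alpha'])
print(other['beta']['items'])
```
[8, 1, 168]
[3, 8, 145]
[8, 1]
[3, 8]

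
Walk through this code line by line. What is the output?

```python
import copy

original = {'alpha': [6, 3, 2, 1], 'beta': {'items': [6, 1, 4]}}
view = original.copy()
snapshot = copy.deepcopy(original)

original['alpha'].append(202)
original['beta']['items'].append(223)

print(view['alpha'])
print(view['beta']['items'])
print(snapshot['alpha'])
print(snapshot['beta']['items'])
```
[6, 3, 2, 1, 202]
[6, 1, 4, 223]
[6, 3, 2, 1]
[6, 1, 4]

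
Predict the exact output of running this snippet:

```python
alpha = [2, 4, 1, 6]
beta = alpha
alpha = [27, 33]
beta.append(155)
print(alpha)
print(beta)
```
[27, 33]
[2, 4, 1, 6, 155]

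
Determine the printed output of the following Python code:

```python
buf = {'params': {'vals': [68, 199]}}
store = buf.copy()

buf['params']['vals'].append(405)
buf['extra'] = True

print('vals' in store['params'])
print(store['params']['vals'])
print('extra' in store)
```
True
[68, 199, 405]
False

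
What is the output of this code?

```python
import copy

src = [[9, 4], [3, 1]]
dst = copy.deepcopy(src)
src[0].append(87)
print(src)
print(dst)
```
[[9, 4, 87], [3, 1]]
[[9, 4], [3, 1]]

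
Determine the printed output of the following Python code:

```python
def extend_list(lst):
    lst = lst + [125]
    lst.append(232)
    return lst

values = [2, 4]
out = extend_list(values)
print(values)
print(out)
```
[2, 4]
[2, 4, 125, 232]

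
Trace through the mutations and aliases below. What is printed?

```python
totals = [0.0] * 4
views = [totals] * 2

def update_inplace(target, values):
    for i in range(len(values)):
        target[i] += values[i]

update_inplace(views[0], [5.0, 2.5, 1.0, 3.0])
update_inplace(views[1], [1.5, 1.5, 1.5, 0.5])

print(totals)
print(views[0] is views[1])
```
[6.5, 4.0, 2.5, 3.5]
True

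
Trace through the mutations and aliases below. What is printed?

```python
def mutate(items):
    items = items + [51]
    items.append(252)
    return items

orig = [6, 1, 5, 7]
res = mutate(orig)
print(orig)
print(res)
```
[6, 1, 5, 7]
[6, 1, 5, 7, 51, 252]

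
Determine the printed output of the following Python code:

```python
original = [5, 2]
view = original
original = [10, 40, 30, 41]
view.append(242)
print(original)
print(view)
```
[10, 40, 30, 41]
[5, 2, 242]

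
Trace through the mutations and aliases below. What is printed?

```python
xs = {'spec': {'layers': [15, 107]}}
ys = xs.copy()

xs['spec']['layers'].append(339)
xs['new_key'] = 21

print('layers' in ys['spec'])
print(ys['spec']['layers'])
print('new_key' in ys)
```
True
[15, 107, 339]
False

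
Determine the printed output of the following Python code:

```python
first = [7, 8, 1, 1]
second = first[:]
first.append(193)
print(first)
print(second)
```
[7, 8, 1, 1, 193]
[7, 8, 1, 1]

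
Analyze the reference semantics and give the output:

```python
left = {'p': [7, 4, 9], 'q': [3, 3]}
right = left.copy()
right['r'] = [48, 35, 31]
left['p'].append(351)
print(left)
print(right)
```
{'p': [7, 4, 9, 351], 'q': [3, 3]}
{'p': [7, 4, 9, 351], 'q': [3, 3], 'r': [48, 35, 31]}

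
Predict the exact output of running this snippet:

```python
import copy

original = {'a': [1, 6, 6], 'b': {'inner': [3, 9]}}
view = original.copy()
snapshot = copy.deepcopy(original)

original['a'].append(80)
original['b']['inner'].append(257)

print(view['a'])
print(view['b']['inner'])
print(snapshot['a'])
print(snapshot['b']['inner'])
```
[1, 6, 6, 80]
[3, 9, 257]
[1, 6, 6]
[3, 9]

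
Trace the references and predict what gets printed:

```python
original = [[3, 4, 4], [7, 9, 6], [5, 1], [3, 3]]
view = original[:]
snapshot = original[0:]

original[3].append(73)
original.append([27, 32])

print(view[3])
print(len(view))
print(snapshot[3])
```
[3, 3, 73]
4
[3, 3, 73]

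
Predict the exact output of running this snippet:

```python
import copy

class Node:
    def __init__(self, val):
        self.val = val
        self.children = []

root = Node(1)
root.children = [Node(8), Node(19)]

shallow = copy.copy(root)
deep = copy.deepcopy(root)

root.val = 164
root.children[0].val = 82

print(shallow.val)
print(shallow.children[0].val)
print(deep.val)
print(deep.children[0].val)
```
1
82
1
8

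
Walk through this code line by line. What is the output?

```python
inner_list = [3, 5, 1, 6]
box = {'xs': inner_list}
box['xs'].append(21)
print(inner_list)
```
[3, 5, 1, 6, 21]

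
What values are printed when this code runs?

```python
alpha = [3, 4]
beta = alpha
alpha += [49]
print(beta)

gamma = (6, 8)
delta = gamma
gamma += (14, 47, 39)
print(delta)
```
[3, 4, 49]
(6, 8)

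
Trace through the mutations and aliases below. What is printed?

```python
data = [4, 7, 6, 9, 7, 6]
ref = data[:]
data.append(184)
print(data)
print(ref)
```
[4, 7, 6, 9, 7, 6, 184]
[4, 7, 6, 9, 7, 6]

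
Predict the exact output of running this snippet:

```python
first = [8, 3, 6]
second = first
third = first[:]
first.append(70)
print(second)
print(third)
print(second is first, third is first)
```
[8, 3, 6, 70]
[8, 3, 6]
True False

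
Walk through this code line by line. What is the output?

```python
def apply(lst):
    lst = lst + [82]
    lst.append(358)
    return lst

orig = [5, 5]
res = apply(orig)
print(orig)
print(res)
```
[5, 5]
[5, 5, 82, 358]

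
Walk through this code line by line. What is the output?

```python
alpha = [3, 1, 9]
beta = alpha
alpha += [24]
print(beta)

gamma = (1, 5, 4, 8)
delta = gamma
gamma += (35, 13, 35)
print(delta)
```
[3, 1, 9, 24]
(1, 5, 4, 8)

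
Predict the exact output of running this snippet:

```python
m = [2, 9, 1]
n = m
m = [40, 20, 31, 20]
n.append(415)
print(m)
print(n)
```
[40, 20, 31, 20]
[2, 9, 1, 415]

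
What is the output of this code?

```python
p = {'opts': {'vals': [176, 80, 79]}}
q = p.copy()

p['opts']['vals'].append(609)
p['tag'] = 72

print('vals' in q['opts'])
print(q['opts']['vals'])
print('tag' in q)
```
True
[176, 80, 79, 609]
False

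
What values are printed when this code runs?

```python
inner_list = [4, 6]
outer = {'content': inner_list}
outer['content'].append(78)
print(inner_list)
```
[4, 6, 78]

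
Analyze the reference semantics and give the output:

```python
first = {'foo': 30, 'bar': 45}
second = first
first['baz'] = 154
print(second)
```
{'foo': 30, 'bar': 45, 'baz': 154}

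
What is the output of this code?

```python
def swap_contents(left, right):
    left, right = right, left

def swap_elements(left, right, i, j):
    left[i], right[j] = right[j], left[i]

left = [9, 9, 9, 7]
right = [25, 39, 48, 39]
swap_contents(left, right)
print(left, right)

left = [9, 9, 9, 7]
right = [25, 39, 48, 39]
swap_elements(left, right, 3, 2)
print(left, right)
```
[9, 9, 9, 7] [25, 39, 48, 39]
[9, 9, 9, 48] [25, 39, 7, 39]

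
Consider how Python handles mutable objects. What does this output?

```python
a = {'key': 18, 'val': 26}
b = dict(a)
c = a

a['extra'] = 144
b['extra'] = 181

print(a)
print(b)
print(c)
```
{'key': 18, 'val': 26, 'extra': 144}
{'key': 18, 'val': 26, 'extra': 181}
{'key': 18, 'val': 26, 'extra': 144}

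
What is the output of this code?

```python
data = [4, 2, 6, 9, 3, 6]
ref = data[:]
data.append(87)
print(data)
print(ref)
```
[4, 2, 6, 9, 3, 6, 87]
[4, 2, 6, 9, 3, 6]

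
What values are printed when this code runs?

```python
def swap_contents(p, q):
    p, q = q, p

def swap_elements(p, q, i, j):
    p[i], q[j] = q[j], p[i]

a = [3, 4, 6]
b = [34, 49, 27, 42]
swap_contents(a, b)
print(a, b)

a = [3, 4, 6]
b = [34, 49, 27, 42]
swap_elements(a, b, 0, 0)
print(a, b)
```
[3, 4, 6] [34, 49, 27, 42]
[34, 4, 6] [3, 49, 27, 42]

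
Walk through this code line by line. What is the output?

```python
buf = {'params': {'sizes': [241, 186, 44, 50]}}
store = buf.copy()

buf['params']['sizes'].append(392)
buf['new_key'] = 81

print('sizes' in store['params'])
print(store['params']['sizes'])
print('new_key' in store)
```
True
[241, 186, 44, 50, 392]
False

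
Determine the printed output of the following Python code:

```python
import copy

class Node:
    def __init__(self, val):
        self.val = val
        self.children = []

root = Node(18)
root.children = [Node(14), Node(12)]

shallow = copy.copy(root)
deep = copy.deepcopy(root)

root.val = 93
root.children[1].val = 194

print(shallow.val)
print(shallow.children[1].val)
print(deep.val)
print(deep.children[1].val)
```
18
194
18
12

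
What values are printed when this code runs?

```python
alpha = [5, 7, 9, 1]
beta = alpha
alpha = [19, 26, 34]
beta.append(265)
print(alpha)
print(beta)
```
[19, 26, 34]
[5, 7, 9, 1, 265]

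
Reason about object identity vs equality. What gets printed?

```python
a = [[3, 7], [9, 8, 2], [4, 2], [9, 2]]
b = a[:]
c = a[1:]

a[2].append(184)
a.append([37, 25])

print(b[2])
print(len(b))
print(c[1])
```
[4, 2, 184]
4
[4, 2, 184]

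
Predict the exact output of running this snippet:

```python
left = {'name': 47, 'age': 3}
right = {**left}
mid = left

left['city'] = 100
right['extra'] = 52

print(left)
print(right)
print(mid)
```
{'name': 47, 'age': 3, 'city': 100}
{'name': 47, 'age': 3, 'extra': 52}
{'name': 47, 'age': 3, 'city': 100}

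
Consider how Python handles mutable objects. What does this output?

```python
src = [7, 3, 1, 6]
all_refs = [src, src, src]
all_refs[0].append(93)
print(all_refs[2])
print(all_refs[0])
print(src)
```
[7, 3, 1, 6, 93]
[7, 3, 1, 6, 93]
[7, 3, 1, 6, 93]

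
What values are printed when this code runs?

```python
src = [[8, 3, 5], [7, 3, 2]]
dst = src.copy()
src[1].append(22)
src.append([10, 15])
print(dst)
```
[[8, 3, 5], [7, 3, 2, 22]]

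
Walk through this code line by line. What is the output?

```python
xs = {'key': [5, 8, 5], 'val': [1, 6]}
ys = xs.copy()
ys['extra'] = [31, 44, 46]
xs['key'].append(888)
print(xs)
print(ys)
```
{'key': [5, 8, 5, 888], 'val': [1, 6]}
{'key': [5, 8, 5, 888], 'val': [1, 6], 'extra': [31, 44, 46]}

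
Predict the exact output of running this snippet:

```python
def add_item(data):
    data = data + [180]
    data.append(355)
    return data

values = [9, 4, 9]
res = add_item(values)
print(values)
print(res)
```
[9, 4, 9]
[9, 4, 9, 180, 355]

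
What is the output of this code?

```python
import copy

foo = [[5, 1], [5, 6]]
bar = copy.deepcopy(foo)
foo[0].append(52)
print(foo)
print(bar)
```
[[5, 1, 52], [5, 6]]
[[5, 1], [5, 6]]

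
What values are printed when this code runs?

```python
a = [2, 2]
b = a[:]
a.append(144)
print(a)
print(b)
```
[2, 2, 144]
[2, 2]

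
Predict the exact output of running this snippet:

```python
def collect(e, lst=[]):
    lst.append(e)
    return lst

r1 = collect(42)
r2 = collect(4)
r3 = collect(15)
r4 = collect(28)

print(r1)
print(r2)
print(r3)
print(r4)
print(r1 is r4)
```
[42, 4, 15, 28]
[42, 4, 15, 28]
[42, 4, 15, 28]
[42, 4, 15, 28]
True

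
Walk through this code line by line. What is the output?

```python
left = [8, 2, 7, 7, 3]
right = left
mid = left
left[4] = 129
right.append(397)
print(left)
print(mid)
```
[8, 2, 7, 7, 129, 397]
[8, 2, 7, 7, 129, 397]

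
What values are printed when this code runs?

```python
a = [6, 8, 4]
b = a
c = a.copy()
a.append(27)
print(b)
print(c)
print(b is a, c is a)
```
[6, 8, 4, 27]
[6, 8, 4]
True False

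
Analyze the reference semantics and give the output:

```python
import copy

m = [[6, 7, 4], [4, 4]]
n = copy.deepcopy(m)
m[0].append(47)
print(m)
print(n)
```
[[6, 7, 4, 47], [4, 4]]
[[6, 7, 4], [4, 4]]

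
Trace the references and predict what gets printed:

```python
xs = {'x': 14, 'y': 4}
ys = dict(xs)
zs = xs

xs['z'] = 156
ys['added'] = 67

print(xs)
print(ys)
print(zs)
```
{'x': 14, 'y': 4, 'z': 156}
{'x': 14, 'y': 4, 'added': 67}
{'x': 14, 'y': 4, 'z': 156}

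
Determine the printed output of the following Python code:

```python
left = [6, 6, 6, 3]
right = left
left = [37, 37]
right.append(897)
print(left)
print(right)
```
[37, 37]
[6, 6, 6, 3, 897]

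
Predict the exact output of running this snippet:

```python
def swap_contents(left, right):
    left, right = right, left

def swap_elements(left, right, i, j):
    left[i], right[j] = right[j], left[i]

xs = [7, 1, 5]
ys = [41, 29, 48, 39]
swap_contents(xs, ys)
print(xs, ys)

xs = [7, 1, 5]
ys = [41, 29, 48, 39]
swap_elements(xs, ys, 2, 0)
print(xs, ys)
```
[7, 1, 5] [41, 29, 48, 39]
[7, 1, 41] [5, 29, 48, 39]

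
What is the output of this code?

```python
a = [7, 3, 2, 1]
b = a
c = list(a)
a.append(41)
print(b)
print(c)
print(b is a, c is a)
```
[7, 3, 2, 1, 41]
[7, 3, 2, 1]
True False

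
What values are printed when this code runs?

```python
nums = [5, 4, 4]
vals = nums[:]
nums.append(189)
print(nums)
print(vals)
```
[5, 4, 4, 189]
[5, 4, 4]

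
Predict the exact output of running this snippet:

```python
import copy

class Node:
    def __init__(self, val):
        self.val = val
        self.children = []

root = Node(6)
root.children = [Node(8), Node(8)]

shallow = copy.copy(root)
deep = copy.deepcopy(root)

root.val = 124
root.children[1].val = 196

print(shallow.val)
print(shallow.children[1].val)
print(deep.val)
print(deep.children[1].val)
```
6
196
6
8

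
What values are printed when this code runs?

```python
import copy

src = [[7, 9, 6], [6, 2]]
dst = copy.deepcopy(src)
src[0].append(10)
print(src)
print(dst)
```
[[7, 9, 6, 10], [6, 2]]
[[7, 9, 6], [6, 2]]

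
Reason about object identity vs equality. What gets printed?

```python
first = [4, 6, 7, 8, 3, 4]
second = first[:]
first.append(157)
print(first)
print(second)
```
[4, 6, 7, 8, 3, 4, 157]
[4, 6, 7, 8, 3, 4]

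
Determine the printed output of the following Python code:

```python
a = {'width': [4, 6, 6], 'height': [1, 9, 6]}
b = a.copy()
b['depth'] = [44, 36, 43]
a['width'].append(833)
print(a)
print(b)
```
{'width': [4, 6, 6, 833], 'height': [1, 9, 6]}
{'width': [4, 6, 6, 833], 'height': [1, 9, 6], 'depth': [44, 36, 43]}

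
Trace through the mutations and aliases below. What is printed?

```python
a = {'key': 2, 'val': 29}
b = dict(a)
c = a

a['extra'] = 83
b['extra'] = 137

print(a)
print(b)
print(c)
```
{'key': 2, 'val': 29, 'extra': 83}
{'key': 2, 'val': 29, 'extra': 137}
{'key': 2, 'val': 29, 'extra': 83}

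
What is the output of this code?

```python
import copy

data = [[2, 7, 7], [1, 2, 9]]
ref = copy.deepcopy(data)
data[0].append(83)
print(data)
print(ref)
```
[[2, 7, 7, 83], [1, 2, 9]]
[[2, 7, 7], [1, 2, 9]]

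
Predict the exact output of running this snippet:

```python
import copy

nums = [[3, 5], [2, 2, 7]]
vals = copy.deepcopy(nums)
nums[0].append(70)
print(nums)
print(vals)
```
[[3, 5, 70], [2, 2, 7]]
[[3, 5], [2, 2, 7]]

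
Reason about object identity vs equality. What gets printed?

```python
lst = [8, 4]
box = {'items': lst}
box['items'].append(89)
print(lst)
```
[8, 4, 89]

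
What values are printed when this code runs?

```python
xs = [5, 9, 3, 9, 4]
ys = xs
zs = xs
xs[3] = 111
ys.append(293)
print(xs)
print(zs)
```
[5, 9, 3, 111, 4, 293]
[5, 9, 3, 111, 4, 293]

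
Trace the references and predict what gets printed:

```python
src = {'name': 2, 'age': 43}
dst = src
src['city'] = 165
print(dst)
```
{'name': 2, 'age': 43, 'city': 165}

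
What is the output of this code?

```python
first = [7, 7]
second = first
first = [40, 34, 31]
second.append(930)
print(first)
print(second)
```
[40, 34, 31]
[7, 7, 930]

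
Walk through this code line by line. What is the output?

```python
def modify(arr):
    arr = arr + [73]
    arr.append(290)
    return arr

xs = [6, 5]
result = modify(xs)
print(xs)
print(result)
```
[6, 5]
[6, 5, 73, 290]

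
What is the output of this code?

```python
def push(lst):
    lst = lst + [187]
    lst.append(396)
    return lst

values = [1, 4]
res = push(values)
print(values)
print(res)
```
[1, 4]
[1, 4, 187, 396]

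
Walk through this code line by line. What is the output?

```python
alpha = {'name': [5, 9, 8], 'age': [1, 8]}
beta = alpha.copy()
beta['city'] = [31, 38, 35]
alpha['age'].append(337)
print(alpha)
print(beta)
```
{'name': [5, 9, 8], 'age': [1, 8, 337]}
{'name': [5, 9, 8], 'age': [1, 8, 337], 'city': [31, 38, 35]}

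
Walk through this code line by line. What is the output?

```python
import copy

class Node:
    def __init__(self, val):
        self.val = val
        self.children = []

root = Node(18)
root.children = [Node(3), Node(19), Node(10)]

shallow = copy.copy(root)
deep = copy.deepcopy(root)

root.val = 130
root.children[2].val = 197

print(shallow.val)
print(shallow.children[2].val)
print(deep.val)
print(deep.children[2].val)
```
18
197
18
10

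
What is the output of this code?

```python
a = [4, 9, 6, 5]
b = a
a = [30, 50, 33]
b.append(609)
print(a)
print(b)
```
[30, 50, 33]
[4, 9, 6, 5, 609]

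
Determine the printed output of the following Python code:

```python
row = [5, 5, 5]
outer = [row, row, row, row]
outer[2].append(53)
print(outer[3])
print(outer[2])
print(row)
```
[5, 5, 5, 53]
[5, 5, 5, 53]
[5, 5, 5, 53]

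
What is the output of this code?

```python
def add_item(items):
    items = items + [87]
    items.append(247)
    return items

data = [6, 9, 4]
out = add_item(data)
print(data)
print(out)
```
[6, 9, 4]
[6, 9, 4, 87, 247]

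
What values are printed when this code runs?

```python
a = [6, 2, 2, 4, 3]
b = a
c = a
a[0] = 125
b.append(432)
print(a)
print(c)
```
[125, 2, 2, 4, 3, 432]
[125, 2, 2, 4, 3, 432]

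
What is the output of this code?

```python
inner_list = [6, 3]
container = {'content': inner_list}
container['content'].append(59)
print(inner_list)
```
[6, 3, 59]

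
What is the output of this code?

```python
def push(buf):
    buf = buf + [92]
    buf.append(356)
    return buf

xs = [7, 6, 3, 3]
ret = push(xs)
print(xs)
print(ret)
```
[7, 6, 3, 3]
[7, 6, 3, 3, 92, 356]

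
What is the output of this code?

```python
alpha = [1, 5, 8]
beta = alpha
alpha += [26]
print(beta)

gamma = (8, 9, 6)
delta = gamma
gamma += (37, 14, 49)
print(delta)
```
[1, 5, 8, 26]
(8, 9, 6)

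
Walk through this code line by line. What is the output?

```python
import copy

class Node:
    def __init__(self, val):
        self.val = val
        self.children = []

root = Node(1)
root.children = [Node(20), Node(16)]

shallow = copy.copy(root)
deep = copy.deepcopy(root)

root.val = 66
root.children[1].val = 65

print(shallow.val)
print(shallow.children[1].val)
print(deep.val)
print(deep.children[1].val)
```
1
65
1
16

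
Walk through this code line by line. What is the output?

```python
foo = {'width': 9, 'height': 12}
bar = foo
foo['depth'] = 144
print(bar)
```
{'width': 9, 'height': 12, 'depth': 144}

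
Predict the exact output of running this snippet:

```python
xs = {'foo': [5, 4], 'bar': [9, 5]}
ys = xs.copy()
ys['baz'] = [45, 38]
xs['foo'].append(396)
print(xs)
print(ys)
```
{'foo': [5, 4, 396], 'bar': [9, 5]}
{'foo': [5, 4, 396], 'bar': [9, 5], 'baz': [45, 38]}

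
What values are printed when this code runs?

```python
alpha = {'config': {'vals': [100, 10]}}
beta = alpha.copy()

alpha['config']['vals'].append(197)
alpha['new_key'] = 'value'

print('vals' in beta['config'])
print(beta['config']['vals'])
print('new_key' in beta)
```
True
[100, 10, 197]
False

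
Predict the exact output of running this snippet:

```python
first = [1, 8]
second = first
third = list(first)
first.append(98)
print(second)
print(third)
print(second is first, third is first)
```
[1, 8, 98]
[1, 8]
True False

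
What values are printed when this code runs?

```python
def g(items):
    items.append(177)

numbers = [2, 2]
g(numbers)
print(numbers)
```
[2, 2, 177]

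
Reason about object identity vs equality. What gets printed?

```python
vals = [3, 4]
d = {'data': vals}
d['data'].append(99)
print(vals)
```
[3, 4, 99]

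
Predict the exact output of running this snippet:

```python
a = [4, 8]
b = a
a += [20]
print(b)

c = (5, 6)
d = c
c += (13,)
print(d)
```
[4, 8, 20]
(5, 6)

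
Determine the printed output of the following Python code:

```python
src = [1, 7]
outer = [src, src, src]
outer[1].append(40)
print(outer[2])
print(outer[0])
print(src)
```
[1, 7, 40]
[1, 7, 40]
[1, 7, 40]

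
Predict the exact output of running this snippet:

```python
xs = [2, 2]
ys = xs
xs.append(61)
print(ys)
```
[2, 2, 61]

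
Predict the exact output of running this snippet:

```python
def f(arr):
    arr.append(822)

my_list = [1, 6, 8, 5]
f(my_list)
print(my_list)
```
[1, 6, 8, 5, 822]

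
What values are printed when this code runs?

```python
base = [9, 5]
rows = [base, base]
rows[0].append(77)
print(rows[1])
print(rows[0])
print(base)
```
[9, 5, 77]
[9, 5, 77]
[9, 5, 77]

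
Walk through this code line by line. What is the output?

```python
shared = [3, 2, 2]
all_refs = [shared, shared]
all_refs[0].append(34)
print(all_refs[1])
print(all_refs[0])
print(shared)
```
[3, 2, 2, 34]
[3, 2, 2, 34]
[3, 2, 2, 34]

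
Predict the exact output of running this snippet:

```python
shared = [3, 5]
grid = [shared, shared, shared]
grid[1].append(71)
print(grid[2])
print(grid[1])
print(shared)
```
[3, 5, 71]
[3, 5, 71]
[3, 5, 71]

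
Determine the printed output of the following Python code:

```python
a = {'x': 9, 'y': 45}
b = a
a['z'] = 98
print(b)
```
{'x': 9, 'y': 45, 'z': 98}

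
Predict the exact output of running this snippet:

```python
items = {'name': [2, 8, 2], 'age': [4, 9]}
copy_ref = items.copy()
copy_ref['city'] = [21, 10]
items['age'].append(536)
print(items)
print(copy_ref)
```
{'name': [2, 8, 2], 'age': [4, 9, 536]}
{'name': [2, 8, 2], 'age': [4, 9, 536], 'city': [21, 10]}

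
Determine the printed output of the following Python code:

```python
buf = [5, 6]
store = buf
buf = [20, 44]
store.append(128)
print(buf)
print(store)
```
[20, 44]
[5, 6, 128]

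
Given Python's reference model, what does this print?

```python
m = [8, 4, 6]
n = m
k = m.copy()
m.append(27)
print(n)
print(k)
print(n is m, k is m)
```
[8, 4, 6, 27]
[8, 4, 6]
True False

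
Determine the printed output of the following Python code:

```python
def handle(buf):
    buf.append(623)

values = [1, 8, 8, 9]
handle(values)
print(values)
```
[1, 8, 8, 9, 623]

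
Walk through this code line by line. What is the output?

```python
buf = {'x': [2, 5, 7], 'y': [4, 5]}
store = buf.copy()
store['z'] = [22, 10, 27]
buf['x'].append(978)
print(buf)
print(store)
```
{'x': [2, 5, 7, 978], 'y': [4, 5]}
{'x': [2, 5, 7, 978], 'y': [4, 5], 'z': [22, 10, 27]}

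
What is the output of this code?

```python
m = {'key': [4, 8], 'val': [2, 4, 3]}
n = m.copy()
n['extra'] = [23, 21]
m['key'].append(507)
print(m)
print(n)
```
{'key': [4, 8, 507], 'val': [2, 4, 3]}
{'key': [4, 8, 507], 'val': [2, 4, 3], 'extra': [23, 21]}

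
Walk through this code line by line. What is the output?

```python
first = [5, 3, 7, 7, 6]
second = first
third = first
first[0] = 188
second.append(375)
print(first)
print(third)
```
[188, 3, 7, 7, 6, 375]
[188, 3, 7, 7, 6, 375]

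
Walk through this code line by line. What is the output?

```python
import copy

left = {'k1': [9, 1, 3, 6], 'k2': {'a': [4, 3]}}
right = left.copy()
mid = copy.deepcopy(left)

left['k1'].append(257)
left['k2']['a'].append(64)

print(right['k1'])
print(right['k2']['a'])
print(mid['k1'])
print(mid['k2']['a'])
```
[9, 1, 3, 6, 257]
[4, 3, 64]
[9, 1, 3, 6]
[4, 3]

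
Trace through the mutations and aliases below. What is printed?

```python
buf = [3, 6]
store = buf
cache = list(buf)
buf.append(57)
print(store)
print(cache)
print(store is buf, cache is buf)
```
[3, 6, 57]
[3, 6]
True False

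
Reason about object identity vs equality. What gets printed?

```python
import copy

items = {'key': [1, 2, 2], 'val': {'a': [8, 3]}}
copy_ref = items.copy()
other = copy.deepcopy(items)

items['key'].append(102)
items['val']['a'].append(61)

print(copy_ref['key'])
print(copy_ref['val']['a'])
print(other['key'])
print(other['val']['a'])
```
[1, 2, 2, 102]
[8, 3, 61]
[1, 2, 2]
[8, 3]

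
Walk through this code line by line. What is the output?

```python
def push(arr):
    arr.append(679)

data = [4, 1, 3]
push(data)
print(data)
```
[4, 1, 3, 679]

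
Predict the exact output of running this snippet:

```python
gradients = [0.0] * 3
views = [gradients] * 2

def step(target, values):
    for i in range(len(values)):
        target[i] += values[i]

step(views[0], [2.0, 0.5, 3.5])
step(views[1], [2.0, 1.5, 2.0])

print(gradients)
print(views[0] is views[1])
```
[4.0, 2.0, 5.5]
True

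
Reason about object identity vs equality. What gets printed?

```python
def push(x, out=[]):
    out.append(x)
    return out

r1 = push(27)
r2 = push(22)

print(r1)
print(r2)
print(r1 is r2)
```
[27, 22]
[27, 22]
True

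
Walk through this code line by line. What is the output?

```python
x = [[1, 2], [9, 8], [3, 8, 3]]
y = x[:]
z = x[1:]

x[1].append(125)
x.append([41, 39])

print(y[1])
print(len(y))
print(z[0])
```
[9, 8, 125]
3
[9, 8, 125]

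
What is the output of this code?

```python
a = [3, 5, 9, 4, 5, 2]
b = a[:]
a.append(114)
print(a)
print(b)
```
[3, 5, 9, 4, 5, 2, 114]
[3, 5, 9, 4, 5, 2]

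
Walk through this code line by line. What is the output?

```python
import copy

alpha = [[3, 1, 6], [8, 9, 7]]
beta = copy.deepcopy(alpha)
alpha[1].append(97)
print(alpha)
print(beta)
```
[[3, 1, 6], [8, 9, 7, 97]]
[[3, 1, 6], [8, 9, 7]]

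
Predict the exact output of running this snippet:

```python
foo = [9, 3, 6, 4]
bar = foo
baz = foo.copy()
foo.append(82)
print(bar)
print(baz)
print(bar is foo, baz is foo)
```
[9, 3, 6, 4, 82]
[9, 3, 6, 4]
True False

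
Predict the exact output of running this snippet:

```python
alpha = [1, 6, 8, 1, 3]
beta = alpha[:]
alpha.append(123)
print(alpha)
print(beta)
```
[1, 6, 8, 1, 3, 123]
[1, 6, 8, 1, 3]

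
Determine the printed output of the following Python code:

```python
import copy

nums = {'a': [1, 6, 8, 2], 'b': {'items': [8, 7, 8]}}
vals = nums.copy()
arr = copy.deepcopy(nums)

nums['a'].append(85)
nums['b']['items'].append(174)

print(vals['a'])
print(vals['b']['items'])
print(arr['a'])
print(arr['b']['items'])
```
[1, 6, 8, 2, 85]
[8, 7, 8, 174]
[1, 6, 8, 2]
[8, 7, 8]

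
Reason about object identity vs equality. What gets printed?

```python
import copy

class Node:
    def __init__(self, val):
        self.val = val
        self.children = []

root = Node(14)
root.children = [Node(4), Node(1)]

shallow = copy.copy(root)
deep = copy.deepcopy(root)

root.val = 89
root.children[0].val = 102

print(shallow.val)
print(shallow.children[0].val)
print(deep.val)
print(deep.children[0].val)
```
14
102
14
4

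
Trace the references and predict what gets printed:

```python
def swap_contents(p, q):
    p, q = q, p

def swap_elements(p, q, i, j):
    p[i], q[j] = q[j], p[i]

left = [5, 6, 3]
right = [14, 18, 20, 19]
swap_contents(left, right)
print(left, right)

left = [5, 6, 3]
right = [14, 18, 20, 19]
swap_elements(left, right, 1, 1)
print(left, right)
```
[5, 6, 3] [14, 18, 20, 19]
[5, 18, 3] [14, 6, 20, 19]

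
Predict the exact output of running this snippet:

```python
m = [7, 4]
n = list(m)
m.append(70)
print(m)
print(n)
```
[7, 4, 70]
[7, 4]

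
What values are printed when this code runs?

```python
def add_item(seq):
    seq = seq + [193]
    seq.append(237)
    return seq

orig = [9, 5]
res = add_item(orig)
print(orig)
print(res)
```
[9, 5]
[9, 5, 193, 237]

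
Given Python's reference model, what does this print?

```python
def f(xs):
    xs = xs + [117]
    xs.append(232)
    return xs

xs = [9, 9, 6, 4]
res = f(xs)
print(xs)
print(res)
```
[9, 9, 6, 4]
[9, 9, 6, 4, 117, 232]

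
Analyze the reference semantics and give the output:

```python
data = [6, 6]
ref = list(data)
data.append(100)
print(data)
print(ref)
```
[6, 6, 100]
[6, 6]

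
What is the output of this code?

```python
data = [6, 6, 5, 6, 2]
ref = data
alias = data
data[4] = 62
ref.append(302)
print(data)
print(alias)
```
[6, 6, 5, 6, 62, 302]
[6, 6, 5, 6, 62, 302]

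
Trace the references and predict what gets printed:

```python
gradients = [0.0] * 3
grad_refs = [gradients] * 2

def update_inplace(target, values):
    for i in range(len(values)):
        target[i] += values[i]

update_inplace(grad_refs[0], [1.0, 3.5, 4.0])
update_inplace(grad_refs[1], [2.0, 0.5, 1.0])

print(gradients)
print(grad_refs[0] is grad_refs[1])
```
[3.0, 4.0, 5.0]
True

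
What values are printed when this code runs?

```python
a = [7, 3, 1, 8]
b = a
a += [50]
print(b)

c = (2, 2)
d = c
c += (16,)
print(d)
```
[7, 3, 1, 8, 50]
(2, 2)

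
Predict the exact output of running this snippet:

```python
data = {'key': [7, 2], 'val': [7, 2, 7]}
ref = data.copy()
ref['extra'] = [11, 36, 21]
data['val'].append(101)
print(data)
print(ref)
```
{'key': [7, 2], 'val': [7, 2, 7, 101]}
{'key': [7, 2], 'val': [7, 2, 7, 101], 'extra': [11, 36, 21]}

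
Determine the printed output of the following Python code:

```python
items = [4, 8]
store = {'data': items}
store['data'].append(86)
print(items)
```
[4, 8, 86]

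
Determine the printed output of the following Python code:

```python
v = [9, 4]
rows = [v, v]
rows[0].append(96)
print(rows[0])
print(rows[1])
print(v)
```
[9, 4, 96]
[9, 4, 96]
[9, 4, 96]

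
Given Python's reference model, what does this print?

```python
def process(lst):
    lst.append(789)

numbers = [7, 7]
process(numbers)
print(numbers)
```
[7, 7, 789]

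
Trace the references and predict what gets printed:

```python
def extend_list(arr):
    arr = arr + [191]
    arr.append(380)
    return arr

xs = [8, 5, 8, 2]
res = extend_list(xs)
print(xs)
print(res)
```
[8, 5, 8, 2]
[8, 5, 8, 2, 191, 380]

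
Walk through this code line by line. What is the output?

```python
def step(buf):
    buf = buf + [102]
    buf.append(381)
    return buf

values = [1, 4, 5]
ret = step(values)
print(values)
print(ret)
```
[1, 4, 5]
[1, 4, 5, 102, 381]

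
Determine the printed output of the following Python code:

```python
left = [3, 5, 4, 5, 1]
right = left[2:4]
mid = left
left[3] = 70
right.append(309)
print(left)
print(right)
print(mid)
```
[3, 5, 4, 70, 1]
[4, 5, 309]
[3, 5, 4, 70, 1]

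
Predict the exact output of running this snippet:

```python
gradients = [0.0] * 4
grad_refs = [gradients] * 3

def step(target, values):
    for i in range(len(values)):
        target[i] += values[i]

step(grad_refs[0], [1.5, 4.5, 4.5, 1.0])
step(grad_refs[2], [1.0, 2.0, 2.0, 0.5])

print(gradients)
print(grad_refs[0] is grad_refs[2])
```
[2.5, 6.5, 6.5, 1.5]
True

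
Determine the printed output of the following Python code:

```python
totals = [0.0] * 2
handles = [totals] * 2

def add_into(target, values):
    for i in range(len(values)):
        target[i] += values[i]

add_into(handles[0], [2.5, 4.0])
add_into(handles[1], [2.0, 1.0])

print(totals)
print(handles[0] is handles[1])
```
[4.5, 5.0]
True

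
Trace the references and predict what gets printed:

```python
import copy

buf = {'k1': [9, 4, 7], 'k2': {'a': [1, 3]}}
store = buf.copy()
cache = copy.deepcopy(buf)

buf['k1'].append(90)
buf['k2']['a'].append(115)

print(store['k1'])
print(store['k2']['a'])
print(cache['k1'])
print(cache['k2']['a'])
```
[9, 4, 7, 90]
[1, 3, 115]
[9, 4, 7]
[1, 3]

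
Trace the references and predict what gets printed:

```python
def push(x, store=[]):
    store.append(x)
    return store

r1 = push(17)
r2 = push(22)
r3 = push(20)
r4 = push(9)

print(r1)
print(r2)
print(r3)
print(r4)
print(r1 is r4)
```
[17, 22, 20, 9]
[17, 22, 20, 9]
[17, 22, 20, 9]
[17, 22, 20, 9]
True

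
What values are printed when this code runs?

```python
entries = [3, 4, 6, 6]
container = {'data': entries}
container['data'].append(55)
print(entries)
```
[3, 4, 6, 6, 55]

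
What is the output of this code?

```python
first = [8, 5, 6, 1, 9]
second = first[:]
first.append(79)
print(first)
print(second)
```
[8, 5, 6, 1, 9, 79]
[8, 5, 6, 1, 9]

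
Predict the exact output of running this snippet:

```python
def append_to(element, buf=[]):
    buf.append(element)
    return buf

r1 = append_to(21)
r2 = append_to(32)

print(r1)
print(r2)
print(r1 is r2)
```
[21, 32]
[21, 32]
True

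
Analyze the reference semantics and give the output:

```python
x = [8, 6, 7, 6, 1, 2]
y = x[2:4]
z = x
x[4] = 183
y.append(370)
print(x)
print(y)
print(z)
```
[8, 6, 7, 6, 183, 2]
[7, 6, 370]
[8, 6, 7, 6, 183, 2]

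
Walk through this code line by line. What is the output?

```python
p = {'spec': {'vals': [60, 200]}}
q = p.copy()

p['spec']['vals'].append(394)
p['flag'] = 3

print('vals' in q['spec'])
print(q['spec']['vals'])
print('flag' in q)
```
True
[60, 200, 394]
False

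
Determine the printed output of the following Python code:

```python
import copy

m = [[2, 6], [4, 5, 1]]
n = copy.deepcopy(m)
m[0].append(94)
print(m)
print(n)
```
[[2, 6, 94], [4, 5, 1]]
[[2, 6], [4, 5, 1]]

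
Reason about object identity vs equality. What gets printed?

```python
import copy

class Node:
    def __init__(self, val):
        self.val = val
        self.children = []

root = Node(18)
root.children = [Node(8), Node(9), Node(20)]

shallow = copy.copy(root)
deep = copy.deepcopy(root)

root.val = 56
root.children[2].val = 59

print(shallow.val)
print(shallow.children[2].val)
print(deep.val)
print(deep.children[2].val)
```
18
59
18
20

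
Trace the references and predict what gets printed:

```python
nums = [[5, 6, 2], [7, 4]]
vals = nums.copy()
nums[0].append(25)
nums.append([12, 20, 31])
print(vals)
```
[[5, 6, 2, 25], [7, 4]]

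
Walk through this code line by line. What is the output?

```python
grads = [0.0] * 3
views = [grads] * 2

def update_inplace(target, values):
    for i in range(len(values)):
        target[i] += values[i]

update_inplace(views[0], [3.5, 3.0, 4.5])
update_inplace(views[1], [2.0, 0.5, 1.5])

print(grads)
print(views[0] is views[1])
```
[5.5, 3.5, 6.0]
True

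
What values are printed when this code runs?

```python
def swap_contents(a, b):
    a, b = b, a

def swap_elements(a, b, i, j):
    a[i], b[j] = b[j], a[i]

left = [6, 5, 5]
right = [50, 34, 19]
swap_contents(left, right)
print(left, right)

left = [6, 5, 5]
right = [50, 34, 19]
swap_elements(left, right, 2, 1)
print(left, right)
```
[6, 5, 5] [50, 34, 19]
[6, 5, 34] [50, 5, 19]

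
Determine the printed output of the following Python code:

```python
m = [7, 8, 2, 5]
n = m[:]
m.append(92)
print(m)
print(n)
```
[7, 8, 2, 5, 92]
[7, 8, 2, 5]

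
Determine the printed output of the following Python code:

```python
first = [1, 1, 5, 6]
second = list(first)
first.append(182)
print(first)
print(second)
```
[1, 1, 5, 6, 182]
[1, 1, 5, 6]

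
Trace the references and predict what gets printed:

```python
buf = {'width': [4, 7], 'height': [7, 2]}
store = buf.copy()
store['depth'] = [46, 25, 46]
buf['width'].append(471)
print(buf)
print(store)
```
{'width': [4, 7, 471], 'height': [7, 2]}
{'width': [4, 7, 471], 'height': [7, 2], 'depth': [46, 25, 46]}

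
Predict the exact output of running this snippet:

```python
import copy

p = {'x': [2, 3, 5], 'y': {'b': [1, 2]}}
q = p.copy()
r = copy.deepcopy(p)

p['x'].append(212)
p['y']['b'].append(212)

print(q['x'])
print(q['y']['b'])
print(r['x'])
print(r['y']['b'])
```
[2, 3, 5, 212]
[1, 2, 212]
[2, 3, 5]
[1, 2]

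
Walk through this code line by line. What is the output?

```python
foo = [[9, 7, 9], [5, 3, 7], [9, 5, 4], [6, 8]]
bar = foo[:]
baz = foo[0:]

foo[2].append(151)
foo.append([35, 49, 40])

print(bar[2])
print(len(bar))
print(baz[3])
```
[9, 5, 4, 151]
4
[6, 8]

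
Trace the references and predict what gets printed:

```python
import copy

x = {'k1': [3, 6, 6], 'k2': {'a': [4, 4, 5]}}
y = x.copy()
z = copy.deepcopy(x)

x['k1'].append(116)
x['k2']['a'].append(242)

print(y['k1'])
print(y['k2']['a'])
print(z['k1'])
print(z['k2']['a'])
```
[3, 6, 6, 116]
[4, 4, 5, 242]
[3, 6, 6]
[4, 4, 5]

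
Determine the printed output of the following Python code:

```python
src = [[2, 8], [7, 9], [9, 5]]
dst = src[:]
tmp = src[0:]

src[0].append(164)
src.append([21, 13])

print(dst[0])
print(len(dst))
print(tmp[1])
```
[2, 8, 164]
3
[7, 9]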